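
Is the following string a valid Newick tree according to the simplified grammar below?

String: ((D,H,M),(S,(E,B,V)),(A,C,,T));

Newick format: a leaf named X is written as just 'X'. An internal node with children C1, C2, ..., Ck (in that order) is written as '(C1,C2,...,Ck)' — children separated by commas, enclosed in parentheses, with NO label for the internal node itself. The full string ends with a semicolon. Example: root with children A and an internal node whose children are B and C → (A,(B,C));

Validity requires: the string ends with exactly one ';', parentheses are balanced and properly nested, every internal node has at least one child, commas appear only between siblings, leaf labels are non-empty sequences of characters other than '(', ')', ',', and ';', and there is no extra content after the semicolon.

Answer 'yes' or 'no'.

Input: ((D,H,M),(S,(E,B,V)),(A,C,,T));
Paren balance: 5 '(' vs 5 ')' OK
Ends with single ';': True
Full parse: FAILS (empty leaf label at pos 26)
Valid: False

Answer: no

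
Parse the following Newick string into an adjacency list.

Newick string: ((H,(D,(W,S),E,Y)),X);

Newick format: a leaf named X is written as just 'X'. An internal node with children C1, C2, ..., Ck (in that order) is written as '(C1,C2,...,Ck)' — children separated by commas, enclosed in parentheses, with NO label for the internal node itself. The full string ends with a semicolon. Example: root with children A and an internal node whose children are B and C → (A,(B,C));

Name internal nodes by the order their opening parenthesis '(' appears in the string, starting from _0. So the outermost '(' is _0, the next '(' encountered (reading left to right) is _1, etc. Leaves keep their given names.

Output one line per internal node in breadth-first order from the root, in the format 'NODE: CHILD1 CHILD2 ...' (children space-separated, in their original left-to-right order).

Answer: _0: _1 X
_1: H _2
_2: D _3 E Y
_3: W S

Derivation:
Input: ((H,(D,(W,S),E,Y)),X);
Scanning left-to-right, naming '(' by encounter order:
  pos 0: '(' -> open internal node _0 (depth 1)
  pos 1: '(' -> open internal node _1 (depth 2)
  pos 4: '(' -> open internal node _2 (depth 3)
  pos 7: '(' -> open internal node _3 (depth 4)
  pos 11: ')' -> close internal node _3 (now at depth 3)
  pos 16: ')' -> close internal node _2 (now at depth 2)
  pos 17: ')' -> close internal node _1 (now at depth 1)
  pos 20: ')' -> close internal node _0 (now at depth 0)
Total internal nodes: 4
BFS adjacency from root:
  _0: _1 X
  _1: H _2
  _2: D _3 E Y
  _3: W S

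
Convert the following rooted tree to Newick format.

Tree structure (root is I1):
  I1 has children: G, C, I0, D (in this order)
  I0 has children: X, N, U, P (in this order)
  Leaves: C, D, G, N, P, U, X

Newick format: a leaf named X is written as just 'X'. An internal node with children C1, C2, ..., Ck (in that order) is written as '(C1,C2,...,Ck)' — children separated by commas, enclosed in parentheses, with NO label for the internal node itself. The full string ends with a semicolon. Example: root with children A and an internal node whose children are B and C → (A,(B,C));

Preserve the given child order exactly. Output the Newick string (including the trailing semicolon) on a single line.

internal I1 with children ['G', 'C', 'I0', 'D']
  leaf 'G' → 'G'
  leaf 'C' → 'C'
  internal I0 with children ['X', 'N', 'U', 'P']
    leaf 'X' → 'X'
    leaf 'N' → 'N'
    leaf 'U' → 'U'
    leaf 'P' → 'P'
  → '(X,N,U,P)'
  leaf 'D' → 'D'
→ '(G,C,(X,N,U,P),D)'
Final: (G,C,(X,N,U,P),D);

Answer: (G,C,(X,N,U,P),D);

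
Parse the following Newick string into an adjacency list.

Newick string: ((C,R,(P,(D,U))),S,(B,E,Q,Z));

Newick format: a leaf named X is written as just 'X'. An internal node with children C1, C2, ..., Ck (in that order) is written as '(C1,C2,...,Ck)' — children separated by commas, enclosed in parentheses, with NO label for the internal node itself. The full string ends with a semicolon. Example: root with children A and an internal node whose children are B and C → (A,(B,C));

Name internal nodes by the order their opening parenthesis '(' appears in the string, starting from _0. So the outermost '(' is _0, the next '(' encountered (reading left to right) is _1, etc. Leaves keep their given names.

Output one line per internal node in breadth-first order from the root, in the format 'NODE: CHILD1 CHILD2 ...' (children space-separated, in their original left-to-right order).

Answer: _0: _1 S _4
_1: C R _2
_4: B E Q Z
_2: P _3
_3: D U

Derivation:
Input: ((C,R,(P,(D,U))),S,(B,E,Q,Z));
Scanning left-to-right, naming '(' by encounter order:
  pos 0: '(' -> open internal node _0 (depth 1)
  pos 1: '(' -> open internal node _1 (depth 2)
  pos 6: '(' -> open internal node _2 (depth 3)
  pos 9: '(' -> open internal node _3 (depth 4)
  pos 13: ')' -> close internal node _3 (now at depth 3)
  pos 14: ')' -> close internal node _2 (now at depth 2)
  pos 15: ')' -> close internal node _1 (now at depth 1)
  pos 19: '(' -> open internal node _4 (depth 2)
  pos 27: ')' -> close internal node _4 (now at depth 1)
  pos 28: ')' -> close internal node _0 (now at depth 0)
Total internal nodes: 5
BFS adjacency from root:
  _0: _1 S _4
  _1: C R _2
  _4: B E Q Z
  _2: P _3
  _3: D U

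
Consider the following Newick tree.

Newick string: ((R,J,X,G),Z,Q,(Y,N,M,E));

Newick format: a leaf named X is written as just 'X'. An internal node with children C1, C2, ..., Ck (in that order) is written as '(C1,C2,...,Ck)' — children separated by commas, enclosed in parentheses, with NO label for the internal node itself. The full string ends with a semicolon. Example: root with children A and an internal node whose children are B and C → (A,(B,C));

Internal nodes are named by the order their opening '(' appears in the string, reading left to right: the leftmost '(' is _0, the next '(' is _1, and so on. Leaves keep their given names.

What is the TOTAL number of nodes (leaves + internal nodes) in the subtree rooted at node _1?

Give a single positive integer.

Newick: ((R,J,X,G),Z,Q,(Y,N,M,E));
Locate _1: it is the '(' at position 1 (the 2nd '(' reading left to right).
Query: subtree rooted at _1
_1: subtree_size = 1 + 4
  R: subtree_size = 1 + 0
  J: subtree_size = 1 + 0
  X: subtree_size = 1 + 0
  G: subtree_size = 1 + 0
Total subtree size of _1: 5

Answer: 5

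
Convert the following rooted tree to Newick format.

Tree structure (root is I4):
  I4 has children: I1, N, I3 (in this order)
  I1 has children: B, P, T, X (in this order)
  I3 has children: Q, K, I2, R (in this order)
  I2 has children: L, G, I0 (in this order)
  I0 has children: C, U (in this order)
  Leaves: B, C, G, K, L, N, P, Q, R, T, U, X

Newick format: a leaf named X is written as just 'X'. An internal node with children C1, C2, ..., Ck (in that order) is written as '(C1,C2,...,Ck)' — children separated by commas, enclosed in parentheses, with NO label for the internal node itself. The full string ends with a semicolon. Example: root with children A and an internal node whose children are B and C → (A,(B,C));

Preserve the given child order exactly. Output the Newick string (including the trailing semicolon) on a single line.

Answer: ((B,P,T,X),N,(Q,K,(L,G,(C,U)),R));

Derivation:
internal I4 with children ['I1', 'N', 'I3']
  internal I1 with children ['B', 'P', 'T', 'X']
    leaf 'B' → 'B'
    leaf 'P' → 'P'
    leaf 'T' → 'T'
    leaf 'X' → 'X'
  → '(B,P,T,X)'
  leaf 'N' → 'N'
  internal I3 with children ['Q', 'K', 'I2', 'R']
    leaf 'Q' → 'Q'
    leaf 'K' → 'K'
    internal I2 with children ['L', 'G', 'I0']
      leaf 'L' → 'L'
      leaf 'G' → 'G'
      internal I0 with children ['C', 'U']
        leaf 'C' → 'C'
        leaf 'U' → 'U'
      → '(C,U)'
    → '(L,G,(C,U))'
    leaf 'R' → 'R'
  → '(Q,K,(L,G,(C,U)),R)'
→ '((B,P,T,X),N,(Q,K,(L,G,(C,U)),R))'
Final: ((B,P,T,X),N,(Q,K,(L,G,(C,U)),R));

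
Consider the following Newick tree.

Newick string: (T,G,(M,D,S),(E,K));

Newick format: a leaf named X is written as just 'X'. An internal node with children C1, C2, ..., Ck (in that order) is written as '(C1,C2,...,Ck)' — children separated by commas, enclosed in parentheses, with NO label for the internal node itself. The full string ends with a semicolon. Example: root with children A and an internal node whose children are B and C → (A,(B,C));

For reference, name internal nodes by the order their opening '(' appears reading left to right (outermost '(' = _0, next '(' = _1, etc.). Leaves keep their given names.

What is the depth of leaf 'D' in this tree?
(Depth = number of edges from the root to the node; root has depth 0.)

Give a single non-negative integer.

Newick: (T,G,(M,D,S),(E,K));
Naming internals by '(' encounter order: outermost '(' = _0, next = _1, ...
Query node: D
Path from root: _0 -> _1 -> D
Depth of D: 2 (number of edges from root)

Answer: 2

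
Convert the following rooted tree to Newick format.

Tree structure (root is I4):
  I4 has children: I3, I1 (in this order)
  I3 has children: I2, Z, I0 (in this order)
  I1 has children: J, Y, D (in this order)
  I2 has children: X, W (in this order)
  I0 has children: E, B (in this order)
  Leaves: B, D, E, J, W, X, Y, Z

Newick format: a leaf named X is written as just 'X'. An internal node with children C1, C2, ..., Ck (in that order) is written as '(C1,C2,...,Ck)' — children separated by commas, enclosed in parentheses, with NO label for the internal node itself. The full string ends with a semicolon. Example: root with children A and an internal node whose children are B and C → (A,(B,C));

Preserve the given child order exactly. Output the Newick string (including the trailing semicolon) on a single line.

internal I4 with children ['I3', 'I1']
  internal I3 with children ['I2', 'Z', 'I0']
    internal I2 with children ['X', 'W']
      leaf 'X' → 'X'
      leaf 'W' → 'W'
    → '(X,W)'
    leaf 'Z' → 'Z'
    internal I0 with children ['E', 'B']
      leaf 'E' → 'E'
      leaf 'B' → 'B'
    → '(E,B)'
  → '((X,W),Z,(E,B))'
  internal I1 with children ['J', 'Y', 'D']
    leaf 'J' → 'J'
    leaf 'Y' → 'Y'
    leaf 'D' → 'D'
  → '(J,Y,D)'
→ '(((X,W),Z,(E,B)),(J,Y,D))'
Final: (((X,W),Z,(E,B)),(J,Y,D));

Answer: (((X,W),Z,(E,B)),(J,Y,D));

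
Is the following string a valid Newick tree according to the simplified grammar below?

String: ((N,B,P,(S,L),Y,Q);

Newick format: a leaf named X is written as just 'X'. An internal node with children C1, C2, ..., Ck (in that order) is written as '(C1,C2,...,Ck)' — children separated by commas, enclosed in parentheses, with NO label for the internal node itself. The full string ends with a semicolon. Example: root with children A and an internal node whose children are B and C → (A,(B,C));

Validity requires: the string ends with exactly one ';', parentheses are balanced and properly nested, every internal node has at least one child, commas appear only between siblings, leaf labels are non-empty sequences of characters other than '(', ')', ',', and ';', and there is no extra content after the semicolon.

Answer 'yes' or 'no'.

Answer: no

Derivation:
Input: ((N,B,P,(S,L),Y,Q);
Paren balance: 3 '(' vs 2 ')' MISMATCH
Ends with single ';': True
Full parse: FAILS (expected , or ) at pos 18)
Valid: False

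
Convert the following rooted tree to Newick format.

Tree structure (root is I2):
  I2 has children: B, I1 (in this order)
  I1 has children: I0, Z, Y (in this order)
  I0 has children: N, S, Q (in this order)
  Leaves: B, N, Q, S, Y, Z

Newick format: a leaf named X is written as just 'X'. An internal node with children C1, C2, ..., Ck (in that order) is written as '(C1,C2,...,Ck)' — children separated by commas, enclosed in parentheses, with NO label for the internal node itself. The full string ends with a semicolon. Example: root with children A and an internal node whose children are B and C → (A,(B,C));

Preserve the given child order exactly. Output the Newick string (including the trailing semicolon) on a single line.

internal I2 with children ['B', 'I1']
  leaf 'B' → 'B'
  internal I1 with children ['I0', 'Z', 'Y']
    internal I0 with children ['N', 'S', 'Q']
      leaf 'N' → 'N'
      leaf 'S' → 'S'
      leaf 'Q' → 'Q'
    → '(N,S,Q)'
    leaf 'Z' → 'Z'
    leaf 'Y' → 'Y'
  → '((N,S,Q),Z,Y)'
→ '(B,((N,S,Q),Z,Y))'
Final: (B,((N,S,Q),Z,Y));

Answer: (B,((N,S,Q),Z,Y));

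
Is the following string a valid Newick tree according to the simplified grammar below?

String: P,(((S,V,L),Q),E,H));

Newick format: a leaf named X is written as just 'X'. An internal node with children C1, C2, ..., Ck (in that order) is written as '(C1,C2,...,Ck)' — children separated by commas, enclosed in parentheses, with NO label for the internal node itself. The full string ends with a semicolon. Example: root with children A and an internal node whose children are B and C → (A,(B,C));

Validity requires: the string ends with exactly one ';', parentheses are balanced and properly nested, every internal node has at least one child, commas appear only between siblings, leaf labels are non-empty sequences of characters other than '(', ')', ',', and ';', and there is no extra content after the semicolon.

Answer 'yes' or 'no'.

Input: P,(((S,V,L),Q),E,H));
Paren balance: 3 '(' vs 4 ')' MISMATCH
Ends with single ';': True
Full parse: FAILS (extra content after tree at pos 1)
Valid: False

Answer: no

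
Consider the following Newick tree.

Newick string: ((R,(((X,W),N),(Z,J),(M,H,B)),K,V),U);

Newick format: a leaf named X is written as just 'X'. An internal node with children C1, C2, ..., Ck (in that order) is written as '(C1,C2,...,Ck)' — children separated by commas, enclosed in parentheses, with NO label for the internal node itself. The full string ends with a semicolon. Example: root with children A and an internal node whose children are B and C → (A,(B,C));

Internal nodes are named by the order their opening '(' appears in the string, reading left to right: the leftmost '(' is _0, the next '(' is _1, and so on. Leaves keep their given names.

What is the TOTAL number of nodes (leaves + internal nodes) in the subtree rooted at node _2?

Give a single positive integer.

Newick: ((R,(((X,W),N),(Z,J),(M,H,B)),K,V),U);
Locate _2: it is the '(' at position 4 (the 3rd '(' reading left to right).
Query: subtree rooted at _2
_2: subtree_size = 1 + 12
  _3: subtree_size = 1 + 4
    _4: subtree_size = 1 + 2
      X: subtree_size = 1 + 0
      W: subtree_size = 1 + 0
    N: subtree_size = 1 + 0
  _5: subtree_size = 1 + 2
    Z: subtree_size = 1 + 0
    J: subtree_size = 1 + 0
  _6: subtree_size = 1 + 3
    M: subtree_size = 1 + 0
    H: subtree_size = 1 + 0
    B: subtree_size = 1 + 0
Total subtree size of _2: 13

Answer: 13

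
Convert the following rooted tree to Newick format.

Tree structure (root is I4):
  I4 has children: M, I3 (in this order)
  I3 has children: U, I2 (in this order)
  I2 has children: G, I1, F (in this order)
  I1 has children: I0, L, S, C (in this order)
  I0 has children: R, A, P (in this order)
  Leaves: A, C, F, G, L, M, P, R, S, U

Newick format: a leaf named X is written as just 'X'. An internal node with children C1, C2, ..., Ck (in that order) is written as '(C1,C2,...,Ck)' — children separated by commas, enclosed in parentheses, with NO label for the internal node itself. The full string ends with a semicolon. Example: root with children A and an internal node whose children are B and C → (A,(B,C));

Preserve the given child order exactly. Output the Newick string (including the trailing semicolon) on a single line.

Answer: (M,(U,(G,((R,A,P),L,S,C),F)));

Derivation:
internal I4 with children ['M', 'I3']
  leaf 'M' → 'M'
  internal I3 with children ['U', 'I2']
    leaf 'U' → 'U'
    internal I2 with children ['G', 'I1', 'F']
      leaf 'G' → 'G'
      internal I1 with children ['I0', 'L', 'S', 'C']
        internal I0 with children ['R', 'A', 'P']
          leaf 'R' → 'R'
          leaf 'A' → 'A'
          leaf 'P' → 'P'
        → '(R,A,P)'
        leaf 'L' → 'L'
        leaf 'S' → 'S'
        leaf 'C' → 'C'
      → '((R,A,P),L,S,C)'
      leaf 'F' → 'F'
    → '(G,((R,A,P),L,S,C),F)'
  → '(U,(G,((R,A,P),L,S,C),F))'
→ '(M,(U,(G,((R,A,P),L,S,C),F)))'
Final: (M,(U,(G,((R,A,P),L,S,C),F)));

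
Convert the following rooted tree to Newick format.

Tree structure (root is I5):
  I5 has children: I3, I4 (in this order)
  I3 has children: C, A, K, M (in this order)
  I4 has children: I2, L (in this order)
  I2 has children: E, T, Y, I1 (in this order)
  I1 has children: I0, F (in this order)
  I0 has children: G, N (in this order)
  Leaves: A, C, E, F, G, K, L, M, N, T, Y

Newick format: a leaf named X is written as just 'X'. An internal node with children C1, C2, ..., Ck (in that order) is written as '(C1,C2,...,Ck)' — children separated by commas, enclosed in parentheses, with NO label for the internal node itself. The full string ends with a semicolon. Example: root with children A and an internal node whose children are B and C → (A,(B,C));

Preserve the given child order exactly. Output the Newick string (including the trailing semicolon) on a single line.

Answer: ((C,A,K,M),((E,T,Y,((G,N),F)),L));

Derivation:
internal I5 with children ['I3', 'I4']
  internal I3 with children ['C', 'A', 'K', 'M']
    leaf 'C' → 'C'
    leaf 'A' → 'A'
    leaf 'K' → 'K'
    leaf 'M' → 'M'
  → '(C,A,K,M)'
  internal I4 with children ['I2', 'L']
    internal I2 with children ['E', 'T', 'Y', 'I1']
      leaf 'E' → 'E'
      leaf 'T' → 'T'
      leaf 'Y' → 'Y'
      internal I1 with children ['I0', 'F']
        internal I0 with children ['G', 'N']
          leaf 'G' → 'G'
          leaf 'N' → 'N'
        → '(G,N)'
        leaf 'F' → 'F'
      → '((G,N),F)'
    → '(E,T,Y,((G,N),F))'
    leaf 'L' → 'L'
  → '((E,T,Y,((G,N),F)),L)'
→ '((C,A,K,M),((E,T,Y,((G,N),F)),L))'
Final: ((C,A,K,M),((E,T,Y,((G,N),F)),L));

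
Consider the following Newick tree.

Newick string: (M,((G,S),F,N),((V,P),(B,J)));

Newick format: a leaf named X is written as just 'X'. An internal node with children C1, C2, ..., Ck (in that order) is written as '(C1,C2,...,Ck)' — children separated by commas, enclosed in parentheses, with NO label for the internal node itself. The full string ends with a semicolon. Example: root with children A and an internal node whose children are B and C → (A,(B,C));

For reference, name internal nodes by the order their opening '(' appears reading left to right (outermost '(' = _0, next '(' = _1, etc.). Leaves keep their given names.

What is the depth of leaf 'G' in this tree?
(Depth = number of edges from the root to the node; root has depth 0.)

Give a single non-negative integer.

Newick: (M,((G,S),F,N),((V,P),(B,J)));
Naming internals by '(' encounter order: outermost '(' = _0, next = _1, ...
Query node: G
Path from root: _0 -> _1 -> _2 -> G
Depth of G: 3 (number of edges from root)

Answer: 3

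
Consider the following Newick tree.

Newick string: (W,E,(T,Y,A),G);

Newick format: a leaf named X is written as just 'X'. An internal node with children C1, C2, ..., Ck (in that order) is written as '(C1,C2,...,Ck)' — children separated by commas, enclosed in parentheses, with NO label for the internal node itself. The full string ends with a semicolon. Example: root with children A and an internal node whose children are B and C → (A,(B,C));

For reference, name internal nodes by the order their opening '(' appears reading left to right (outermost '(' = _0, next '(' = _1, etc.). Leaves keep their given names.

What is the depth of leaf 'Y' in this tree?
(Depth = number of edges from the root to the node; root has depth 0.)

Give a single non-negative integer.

Answer: 2

Derivation:
Newick: (W,E,(T,Y,A),G);
Naming internals by '(' encounter order: outermost '(' = _0, next = _1, ...
Query node: Y
Path from root: _0 -> _1 -> Y
Depth of Y: 2 (number of edges from root)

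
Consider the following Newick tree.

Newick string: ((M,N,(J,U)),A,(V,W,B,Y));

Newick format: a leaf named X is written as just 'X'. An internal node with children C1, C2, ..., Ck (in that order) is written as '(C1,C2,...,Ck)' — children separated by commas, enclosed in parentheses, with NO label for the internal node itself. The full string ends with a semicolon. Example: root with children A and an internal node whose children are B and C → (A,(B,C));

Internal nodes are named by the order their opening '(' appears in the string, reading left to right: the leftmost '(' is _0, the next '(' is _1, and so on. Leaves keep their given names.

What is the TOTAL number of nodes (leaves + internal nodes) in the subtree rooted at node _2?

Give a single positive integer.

Newick: ((M,N,(J,U)),A,(V,W,B,Y));
Locate _2: it is the '(' at position 6 (the 3rd '(' reading left to right).
Query: subtree rooted at _2
_2: subtree_size = 1 + 2
  J: subtree_size = 1 + 0
  U: subtree_size = 1 + 0
Total subtree size of _2: 3

Answer: 3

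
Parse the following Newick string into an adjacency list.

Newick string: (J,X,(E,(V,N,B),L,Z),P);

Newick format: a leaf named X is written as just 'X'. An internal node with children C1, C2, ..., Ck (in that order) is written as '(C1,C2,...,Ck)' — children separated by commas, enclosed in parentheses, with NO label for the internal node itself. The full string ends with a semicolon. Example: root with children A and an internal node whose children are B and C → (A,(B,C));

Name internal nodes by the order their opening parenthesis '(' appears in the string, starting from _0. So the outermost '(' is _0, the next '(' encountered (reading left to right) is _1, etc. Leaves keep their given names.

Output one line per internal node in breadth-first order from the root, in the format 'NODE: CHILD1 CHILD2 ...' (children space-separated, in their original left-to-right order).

Input: (J,X,(E,(V,N,B),L,Z),P);
Scanning left-to-right, naming '(' by encounter order:
  pos 0: '(' -> open internal node _0 (depth 1)
  pos 5: '(' -> open internal node _1 (depth 2)
  pos 8: '(' -> open internal node _2 (depth 3)
  pos 14: ')' -> close internal node _2 (now at depth 2)
  pos 19: ')' -> close internal node _1 (now at depth 1)
  pos 22: ')' -> close internal node _0 (now at depth 0)
Total internal nodes: 3
BFS adjacency from root:
  _0: J X _1 P
  _1: E _2 L Z
  _2: V N B

Answer: _0: J X _1 P
_1: E _2 L Z
_2: V N B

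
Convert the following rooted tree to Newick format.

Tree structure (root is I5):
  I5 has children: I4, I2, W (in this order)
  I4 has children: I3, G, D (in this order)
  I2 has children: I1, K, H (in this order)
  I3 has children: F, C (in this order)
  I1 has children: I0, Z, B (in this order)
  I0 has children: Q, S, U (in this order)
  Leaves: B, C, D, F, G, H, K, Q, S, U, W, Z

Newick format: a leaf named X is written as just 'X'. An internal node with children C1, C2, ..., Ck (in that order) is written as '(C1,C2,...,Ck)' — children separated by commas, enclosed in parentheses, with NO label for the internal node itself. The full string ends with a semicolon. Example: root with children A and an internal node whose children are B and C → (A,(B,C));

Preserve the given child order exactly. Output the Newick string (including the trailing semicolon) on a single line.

Answer: (((F,C),G,D),(((Q,S,U),Z,B),K,H),W);

Derivation:
internal I5 with children ['I4', 'I2', 'W']
  internal I4 with children ['I3', 'G', 'D']
    internal I3 with children ['F', 'C']
      leaf 'F' → 'F'
      leaf 'C' → 'C'
    → '(F,C)'
    leaf 'G' → 'G'
    leaf 'D' → 'D'
  → '((F,C),G,D)'
  internal I2 with children ['I1', 'K', 'H']
    internal I1 with children ['I0', 'Z', 'B']
      internal I0 with children ['Q', 'S', 'U']
        leaf 'Q' → 'Q'
        leaf 'S' → 'S'
        leaf 'U' → 'U'
      → '(Q,S,U)'
      leaf 'Z' → 'Z'
      leaf 'B' → 'B'
    → '((Q,S,U),Z,B)'
    leaf 'K' → 'K'
    leaf 'H' → 'H'
  → '(((Q,S,U),Z,B),K,H)'
  leaf 'W' → 'W'
→ '(((F,C),G,D),(((Q,S,U),Z,B),K,H),W)'
Final: (((F,C),G,D),(((Q,S,U),Z,B),K,H),W);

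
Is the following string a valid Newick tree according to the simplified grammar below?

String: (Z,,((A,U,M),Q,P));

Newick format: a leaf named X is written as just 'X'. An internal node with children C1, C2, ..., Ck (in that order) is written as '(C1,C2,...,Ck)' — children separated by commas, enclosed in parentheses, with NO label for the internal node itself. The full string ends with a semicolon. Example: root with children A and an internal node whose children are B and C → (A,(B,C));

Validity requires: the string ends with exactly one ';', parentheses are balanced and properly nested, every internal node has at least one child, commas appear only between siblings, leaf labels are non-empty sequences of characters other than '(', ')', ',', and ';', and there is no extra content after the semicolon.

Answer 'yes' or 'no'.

Input: (Z,,((A,U,M),Q,P));
Paren balance: 3 '(' vs 3 ')' OK
Ends with single ';': True
Full parse: FAILS (empty leaf label at pos 3)
Valid: False

Answer: no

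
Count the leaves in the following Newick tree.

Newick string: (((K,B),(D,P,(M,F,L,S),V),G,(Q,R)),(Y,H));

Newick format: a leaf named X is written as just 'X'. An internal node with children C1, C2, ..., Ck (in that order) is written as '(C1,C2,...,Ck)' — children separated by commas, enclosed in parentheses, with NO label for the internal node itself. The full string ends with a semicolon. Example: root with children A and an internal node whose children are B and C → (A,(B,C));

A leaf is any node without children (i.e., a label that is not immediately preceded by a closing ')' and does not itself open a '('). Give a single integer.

Newick: (((K,B),(D,P,(M,F,L,S),V),G,(Q,R)),(Y,H));
Scan left-to-right; a leaf is any maximal label run not followed by '(':
  pos 3: leaf 'K' → count = 1
  pos 5: leaf 'B' → count = 2
  pos 9: leaf 'D' → count = 3
  pos 11: leaf 'P' → count = 4
  pos 14: leaf 'M' → count = 5
  pos 16: leaf 'F' → count = 6
  pos 18: leaf 'L' → count = 7
  pos 20: leaf 'S' → count = 8
  pos 23: leaf 'V' → count = 9
  pos 26: leaf 'G' → count = 10
  pos 29: leaf 'Q' → count = 11
  pos 31: leaf 'R' → count = 12
  pos 36: leaf 'Y' → count = 13
  pos 38: leaf 'H' → count = 14
Total leaves: 14

Answer: 14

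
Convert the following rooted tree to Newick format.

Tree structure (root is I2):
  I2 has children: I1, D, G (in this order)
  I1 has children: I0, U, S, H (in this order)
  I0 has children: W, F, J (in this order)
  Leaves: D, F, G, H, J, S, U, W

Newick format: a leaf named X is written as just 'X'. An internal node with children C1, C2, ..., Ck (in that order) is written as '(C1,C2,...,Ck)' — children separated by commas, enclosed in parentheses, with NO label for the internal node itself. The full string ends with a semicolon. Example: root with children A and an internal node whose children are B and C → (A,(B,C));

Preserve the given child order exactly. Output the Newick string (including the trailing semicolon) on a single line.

Answer: (((W,F,J),U,S,H),D,G);

Derivation:
internal I2 with children ['I1', 'D', 'G']
  internal I1 with children ['I0', 'U', 'S', 'H']
    internal I0 with children ['W', 'F', 'J']
      leaf 'W' → 'W'
      leaf 'F' → 'F'
      leaf 'J' → 'J'
    → '(W,F,J)'
    leaf 'U' → 'U'
    leaf 'S' → 'S'
    leaf 'H' → 'H'
  → '((W,F,J),U,S,H)'
  leaf 'D' → 'D'
  leaf 'G' → 'G'
→ '(((W,F,J),U,S,H),D,G)'
Final: (((W,F,J),U,S,H),D,G);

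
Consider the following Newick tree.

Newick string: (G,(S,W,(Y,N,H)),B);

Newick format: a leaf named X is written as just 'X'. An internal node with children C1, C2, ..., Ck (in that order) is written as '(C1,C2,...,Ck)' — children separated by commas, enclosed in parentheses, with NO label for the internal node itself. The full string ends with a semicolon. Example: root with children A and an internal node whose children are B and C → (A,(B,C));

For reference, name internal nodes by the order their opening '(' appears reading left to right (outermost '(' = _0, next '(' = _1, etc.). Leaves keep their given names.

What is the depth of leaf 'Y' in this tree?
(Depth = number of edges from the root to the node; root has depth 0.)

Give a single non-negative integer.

Answer: 3

Derivation:
Newick: (G,(S,W,(Y,N,H)),B);
Naming internals by '(' encounter order: outermost '(' = _0, next = _1, ...
Query node: Y
Path from root: _0 -> _1 -> _2 -> Y
Depth of Y: 3 (number of edges from root)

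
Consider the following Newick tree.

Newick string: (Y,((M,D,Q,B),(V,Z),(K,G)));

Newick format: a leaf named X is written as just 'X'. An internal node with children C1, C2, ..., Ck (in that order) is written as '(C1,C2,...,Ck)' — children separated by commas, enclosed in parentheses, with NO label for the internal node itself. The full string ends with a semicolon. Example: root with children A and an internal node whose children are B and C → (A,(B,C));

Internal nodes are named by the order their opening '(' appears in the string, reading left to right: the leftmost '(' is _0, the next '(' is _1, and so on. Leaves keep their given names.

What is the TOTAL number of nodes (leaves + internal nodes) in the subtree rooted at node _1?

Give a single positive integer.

Newick: (Y,((M,D,Q,B),(V,Z),(K,G)));
Locate _1: it is the '(' at position 3 (the 2nd '(' reading left to right).
Query: subtree rooted at _1
_1: subtree_size = 1 + 11
  _2: subtree_size = 1 + 4
    M: subtree_size = 1 + 0
    D: subtree_size = 1 + 0
    Q: subtree_size = 1 + 0
    B: subtree_size = 1 + 0
  _3: subtree_size = 1 + 2
    V: subtree_size = 1 + 0
    Z: subtree_size = 1 + 0
  _4: subtree_size = 1 + 2
    K: subtree_size = 1 + 0
    G: subtree_size = 1 + 0
Total subtree size of _1: 12

Answer: 12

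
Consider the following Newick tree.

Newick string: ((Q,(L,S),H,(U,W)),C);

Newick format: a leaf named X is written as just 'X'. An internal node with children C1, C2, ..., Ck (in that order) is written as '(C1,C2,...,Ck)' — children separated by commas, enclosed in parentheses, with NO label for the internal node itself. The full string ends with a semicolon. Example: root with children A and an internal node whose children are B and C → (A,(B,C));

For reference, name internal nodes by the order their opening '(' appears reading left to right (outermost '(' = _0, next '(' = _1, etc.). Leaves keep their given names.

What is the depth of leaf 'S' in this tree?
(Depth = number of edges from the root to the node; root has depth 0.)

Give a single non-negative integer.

Newick: ((Q,(L,S),H,(U,W)),C);
Naming internals by '(' encounter order: outermost '(' = _0, next = _1, ...
Query node: S
Path from root: _0 -> _1 -> _2 -> S
Depth of S: 3 (number of edges from root)

Answer: 3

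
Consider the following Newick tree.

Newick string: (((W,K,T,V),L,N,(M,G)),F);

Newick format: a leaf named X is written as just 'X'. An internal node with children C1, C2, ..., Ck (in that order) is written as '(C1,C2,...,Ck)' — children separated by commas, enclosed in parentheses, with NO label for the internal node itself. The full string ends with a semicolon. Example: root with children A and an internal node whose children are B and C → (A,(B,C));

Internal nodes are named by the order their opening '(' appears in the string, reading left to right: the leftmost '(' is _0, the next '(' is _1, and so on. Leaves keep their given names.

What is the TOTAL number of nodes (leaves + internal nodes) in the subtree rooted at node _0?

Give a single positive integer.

Newick: (((W,K,T,V),L,N,(M,G)),F);
Locate _0: it is the '(' at position 0 (the 1st '(' reading left to right).
Query: subtree rooted at _0
_0: subtree_size = 1 + 12
  _1: subtree_size = 1 + 10
    _2: subtree_size = 1 + 4
      W: subtree_size = 1 + 0
      K: subtree_size = 1 + 0
      T: subtree_size = 1 + 0
      V: subtree_size = 1 + 0
    L: subtree_size = 1 + 0
    N: subtree_size = 1 + 0
    _3: subtree_size = 1 + 2
      M: subtree_size = 1 + 0
      G: subtree_size = 1 + 0
  F: subtree_size = 1 + 0
Total subtree size of _0: 13

Answer: 13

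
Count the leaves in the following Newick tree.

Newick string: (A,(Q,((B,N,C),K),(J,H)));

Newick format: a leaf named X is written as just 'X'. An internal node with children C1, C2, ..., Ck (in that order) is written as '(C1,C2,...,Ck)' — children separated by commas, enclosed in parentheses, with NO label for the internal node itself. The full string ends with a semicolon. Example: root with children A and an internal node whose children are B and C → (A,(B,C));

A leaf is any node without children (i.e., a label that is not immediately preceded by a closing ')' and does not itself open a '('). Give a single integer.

Answer: 8

Derivation:
Newick: (A,(Q,((B,N,C),K),(J,H)));
Scan left-to-right; a leaf is any maximal label run not followed by '(':
  pos 1: leaf 'A' → count = 1
  pos 4: leaf 'Q' → count = 2
  pos 8: leaf 'B' → count = 3
  pos 10: leaf 'N' → count = 4
  pos 12: leaf 'C' → count = 5
  pos 15: leaf 'K' → count = 6
  pos 19: leaf 'J' → count = 7
  pos 21: leaf 'H' → count = 8
Total leaves: 8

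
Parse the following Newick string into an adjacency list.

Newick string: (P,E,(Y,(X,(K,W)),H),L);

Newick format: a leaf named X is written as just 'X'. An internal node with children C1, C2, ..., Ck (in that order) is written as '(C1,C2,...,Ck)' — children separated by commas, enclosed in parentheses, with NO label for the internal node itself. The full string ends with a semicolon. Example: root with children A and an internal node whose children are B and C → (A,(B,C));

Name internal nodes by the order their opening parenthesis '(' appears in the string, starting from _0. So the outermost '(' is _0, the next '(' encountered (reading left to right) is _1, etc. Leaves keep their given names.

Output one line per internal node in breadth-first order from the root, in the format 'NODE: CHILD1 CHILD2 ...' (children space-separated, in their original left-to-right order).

Answer: _0: P E _1 L
_1: Y _2 H
_2: X _3
_3: K W

Derivation:
Input: (P,E,(Y,(X,(K,W)),H),L);
Scanning left-to-right, naming '(' by encounter order:
  pos 0: '(' -> open internal node _0 (depth 1)
  pos 5: '(' -> open internal node _1 (depth 2)
  pos 8: '(' -> open internal node _2 (depth 3)
  pos 11: '(' -> open internal node _3 (depth 4)
  pos 15: ')' -> close internal node _3 (now at depth 3)
  pos 16: ')' -> close internal node _2 (now at depth 2)
  pos 19: ')' -> close internal node _1 (now at depth 1)
  pos 22: ')' -> close internal node _0 (now at depth 0)
Total internal nodes: 4
BFS adjacency from root:
  _0: P E _1 L
  _1: Y _2 H
  _2: X _3
  _3: K W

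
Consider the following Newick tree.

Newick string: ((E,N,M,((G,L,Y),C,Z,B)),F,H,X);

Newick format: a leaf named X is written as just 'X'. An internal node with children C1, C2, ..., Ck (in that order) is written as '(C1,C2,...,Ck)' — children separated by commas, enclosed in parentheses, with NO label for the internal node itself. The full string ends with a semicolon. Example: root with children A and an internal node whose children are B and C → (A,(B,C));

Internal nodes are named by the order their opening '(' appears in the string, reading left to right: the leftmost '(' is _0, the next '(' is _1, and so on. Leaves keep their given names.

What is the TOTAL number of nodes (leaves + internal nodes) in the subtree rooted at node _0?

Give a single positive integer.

Newick: ((E,N,M,((G,L,Y),C,Z,B)),F,H,X);
Locate _0: it is the '(' at position 0 (the 1st '(' reading left to right).
Query: subtree rooted at _0
_0: subtree_size = 1 + 15
  _1: subtree_size = 1 + 11
    E: subtree_size = 1 + 0
    N: subtree_size = 1 + 0
    M: subtree_size = 1 + 0
    _2: subtree_size = 1 + 7
      _3: subtree_size = 1 + 3
        G: subtree_size = 1 + 0
        L: subtree_size = 1 + 0
        Y: subtree_size = 1 + 0
      C: subtree_size = 1 + 0
      Z: subtree_size = 1 + 0
      B: subtree_size = 1 + 0
  F: subtree_size = 1 + 0
  H: subtree_size = 1 + 0
  X: subtree_size = 1 + 0
Total subtree size of _0: 16

Answer: 16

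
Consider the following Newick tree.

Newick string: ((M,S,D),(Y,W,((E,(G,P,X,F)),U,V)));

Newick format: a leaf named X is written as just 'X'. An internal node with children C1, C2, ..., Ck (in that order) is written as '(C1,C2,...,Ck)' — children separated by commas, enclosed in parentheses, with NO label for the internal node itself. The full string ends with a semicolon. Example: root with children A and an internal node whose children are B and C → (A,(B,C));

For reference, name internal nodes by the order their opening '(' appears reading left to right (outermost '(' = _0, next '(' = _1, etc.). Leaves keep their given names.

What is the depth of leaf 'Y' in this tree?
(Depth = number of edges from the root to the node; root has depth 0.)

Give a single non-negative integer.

Answer: 2

Derivation:
Newick: ((M,S,D),(Y,W,((E,(G,P,X,F)),U,V)));
Naming internals by '(' encounter order: outermost '(' = _0, next = _1, ...
Query node: Y
Path from root: _0 -> _2 -> Y
Depth of Y: 2 (number of edges from root)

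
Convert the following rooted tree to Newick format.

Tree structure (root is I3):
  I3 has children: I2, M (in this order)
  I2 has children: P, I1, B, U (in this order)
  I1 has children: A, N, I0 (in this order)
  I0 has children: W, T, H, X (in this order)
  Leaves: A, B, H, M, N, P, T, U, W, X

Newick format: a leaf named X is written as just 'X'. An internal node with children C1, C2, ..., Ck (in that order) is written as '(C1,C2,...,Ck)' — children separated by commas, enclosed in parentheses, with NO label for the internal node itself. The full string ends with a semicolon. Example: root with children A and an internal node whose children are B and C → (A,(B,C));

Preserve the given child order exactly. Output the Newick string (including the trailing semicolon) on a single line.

internal I3 with children ['I2', 'M']
  internal I2 with children ['P', 'I1', 'B', 'U']
    leaf 'P' → 'P'
    internal I1 with children ['A', 'N', 'I0']
      leaf 'A' → 'A'
      leaf 'N' → 'N'
      internal I0 with children ['W', 'T', 'H', 'X']
        leaf 'W' → 'W'
        leaf 'T' → 'T'
        leaf 'H' → 'H'
        leaf 'X' → 'X'
      → '(W,T,H,X)'
    → '(A,N,(W,T,H,X))'
    leaf 'B' → 'B'
    leaf 'U' → 'U'
  → '(P,(A,N,(W,T,H,X)),B,U)'
  leaf 'M' → 'M'
→ '((P,(A,N,(W,T,H,X)),B,U),M)'
Final: ((P,(A,N,(W,T,H,X)),B,U),M);

Answer: ((P,(A,N,(W,T,H,X)),B,U),M);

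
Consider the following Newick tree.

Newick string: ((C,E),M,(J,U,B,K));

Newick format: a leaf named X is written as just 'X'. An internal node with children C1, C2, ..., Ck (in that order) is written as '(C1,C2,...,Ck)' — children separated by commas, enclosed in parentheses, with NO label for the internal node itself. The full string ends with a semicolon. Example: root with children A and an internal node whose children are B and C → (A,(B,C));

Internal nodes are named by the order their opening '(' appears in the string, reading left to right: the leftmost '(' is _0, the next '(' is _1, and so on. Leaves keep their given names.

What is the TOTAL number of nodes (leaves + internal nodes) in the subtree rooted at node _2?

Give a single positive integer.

Newick: ((C,E),M,(J,U,B,K));
Locate _2: it is the '(' at position 9 (the 3rd '(' reading left to right).
Query: subtree rooted at _2
_2: subtree_size = 1 + 4
  J: subtree_size = 1 + 0
  U: subtree_size = 1 + 0
  B: subtree_size = 1 + 0
  K: subtree_size = 1 + 0
Total subtree size of _2: 5

Answer: 5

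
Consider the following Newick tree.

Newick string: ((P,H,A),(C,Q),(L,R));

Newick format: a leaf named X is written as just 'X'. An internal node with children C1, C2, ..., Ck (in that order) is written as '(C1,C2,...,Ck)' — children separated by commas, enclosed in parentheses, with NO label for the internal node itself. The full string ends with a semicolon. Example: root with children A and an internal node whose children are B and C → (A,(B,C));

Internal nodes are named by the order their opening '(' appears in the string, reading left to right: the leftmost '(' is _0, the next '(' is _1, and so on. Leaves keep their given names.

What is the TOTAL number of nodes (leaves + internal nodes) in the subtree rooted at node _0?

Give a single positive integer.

Newick: ((P,H,A),(C,Q),(L,R));
Locate _0: it is the '(' at position 0 (the 1st '(' reading left to right).
Query: subtree rooted at _0
_0: subtree_size = 1 + 10
  _1: subtree_size = 1 + 3
    P: subtree_size = 1 + 0
    H: subtree_size = 1 + 0
    A: subtree_size = 1 + 0
  _2: subtree_size = 1 + 2
    C: subtree_size = 1 + 0
    Q: subtree_size = 1 + 0
  _3: subtree_size = 1 + 2
    L: subtree_size = 1 + 0
    R: subtree_size = 1 + 0
Total subtree size of _0: 11

Answer: 11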